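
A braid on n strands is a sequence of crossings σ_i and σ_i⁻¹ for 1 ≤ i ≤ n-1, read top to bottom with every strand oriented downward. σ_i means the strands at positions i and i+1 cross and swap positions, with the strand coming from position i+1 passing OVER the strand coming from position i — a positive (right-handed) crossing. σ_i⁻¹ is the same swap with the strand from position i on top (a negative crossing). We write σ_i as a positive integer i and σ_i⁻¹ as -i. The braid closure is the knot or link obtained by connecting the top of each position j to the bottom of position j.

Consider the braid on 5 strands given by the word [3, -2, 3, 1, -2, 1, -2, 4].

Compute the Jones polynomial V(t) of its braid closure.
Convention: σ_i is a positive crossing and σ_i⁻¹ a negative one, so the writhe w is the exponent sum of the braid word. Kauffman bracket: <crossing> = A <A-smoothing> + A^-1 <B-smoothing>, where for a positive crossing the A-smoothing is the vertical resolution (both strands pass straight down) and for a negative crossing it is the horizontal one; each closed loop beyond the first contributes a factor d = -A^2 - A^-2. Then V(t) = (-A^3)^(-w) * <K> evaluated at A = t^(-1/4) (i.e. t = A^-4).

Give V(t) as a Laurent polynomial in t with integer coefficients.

The presented braid s3 s2^-1 s3 s1 s2^-1 s1 s2^-1 s4 on 5 strands reduces by inverse Markov moves (closure unchanged at each step):
  Destabilize: the word has the form β·s4 where s4 occurs only as the final letter (β ∈ B_4); drop it and the last strand → 4 strands.
Reduced to β = s3 s2^-1 s3 s1 s2^-1 s1 s2^-1 on 4 strands, 7 crossings.
Compute on β:
Braid: s3 s2^-1 s3 s1 s2^-1 s1 s2^-1 on 4 strands, 7 crossings.
Writhe w = (#positive) - (#negative) = 4 - 3 = 1.
Computing the Kauffman bracket via state sum. There are 2^7 = 128 states.
For each crossing: s=0 is the vertical smoothing, s=1 horizontal. Crossing k contributes A^(sign_k * (1 - 2*s_k)); loop factor d = -A^2 - A^-2.
Tabulate the states by total A-exponent and number of loops L (A-exp: L × count):
  A^7: L=5 ×1
  A^5: L=4 ×7
  A^3: L=3 ×21
  A^1: L=2 ×32, L=4 ×3
  A^-1: L=1 ×21, L=3 ×14
  A^-3: L=2 ×19, L=4 ×2
  A^-5: L=3 ×7
  A^-7: L=4 ×1
Each group contributes A^e * Σ count * d^(L-1):
Powers of d = -A^2 - A^-2: d^2 = A^4 + 2 + A^-4; d^3 = -A^6 - 3*A^2 - 3*A^-2 - A^-6; d^4 = A^8 + 4*A^4 + 6 + 4*A^-4 + A^-8.
  A^7 * (d^4) = A^15 + 4*A^11 + 6*A^7 + 4*A^3 + A^-1
  A^5 * (7*d^3) = -7*A^11 - 21*A^7 - 21*A^3 - 7*A^-1
  A^3 * (21*d^2) = 21*A^7 + 42*A^3 + 21*A^-1
  A^1 * (32*d + 3*d^3) = -3*A^7 - 41*A^3 - 41*A^-1 - 3*A^-5
  A^-1 * (21 + 14*d^2) = 14*A^3 + 49*A^-1 + 14*A^-5
  A^-3 * (19*d + 2*d^3) = -2*A^3 - 25*A^-1 - 25*A^-5 - 2*A^-9
  A^-5 * (7*d^2) = 7*A^-1 + 14*A^-5 + 7*A^-9
  A^-7 * (d^3) = -A^-1 - 3*A^-5 - 3*A^-9 - A^-13
Summing the groups: <K> = A^15 - 3*A^11 + 3*A^7 - 4*A^3 + 4*A^-1 - 3*A^-5 + 2*A^-9 - A^-13
Normalise by the writhe: (-A^3)^(-w) = (-A^3)^(-1) = -A^-3, so f(A) = -A^-3 * <K> = -A^12 + 3*A^8 - 3*A^4 + 4 - 4*A^-4 + 3*A^-8 - 2*A^-12 + A^-16.
Substitute A = t^(-1/4), i.e. A^e → t^(-e/4): V(t) = t^4 - 2*t^3 + 3*t^2 - 4*t + 4 - 3*t^-1 + 3*t^-2 - t^-3

Answer: t^4 - 2*t^3 + 3*t^2 - 4*t + 4 - 3*t^-1 + 3*t^-2 - t^-3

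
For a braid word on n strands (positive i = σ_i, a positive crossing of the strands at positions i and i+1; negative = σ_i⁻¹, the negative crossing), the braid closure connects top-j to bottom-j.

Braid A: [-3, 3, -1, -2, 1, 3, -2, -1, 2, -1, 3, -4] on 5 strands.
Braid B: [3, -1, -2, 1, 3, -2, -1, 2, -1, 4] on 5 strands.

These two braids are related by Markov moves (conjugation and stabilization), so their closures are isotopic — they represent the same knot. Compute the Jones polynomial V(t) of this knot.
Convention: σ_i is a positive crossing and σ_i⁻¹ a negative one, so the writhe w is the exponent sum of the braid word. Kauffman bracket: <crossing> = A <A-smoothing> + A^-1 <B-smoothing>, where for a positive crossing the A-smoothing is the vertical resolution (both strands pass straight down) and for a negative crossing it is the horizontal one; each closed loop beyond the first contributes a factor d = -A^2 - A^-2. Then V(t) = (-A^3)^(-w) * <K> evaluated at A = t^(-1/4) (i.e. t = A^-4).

t^2 - 2*t + 3 - 3*t^-1 + 3*t^-2 - 2*t^-3 + 2*t^-4 - t^-5

Derivation:
Markov-equivalent braids have isotopic closures, hence identical knot invariants. Strip the Markov moves from each word to reach a common short braid β, then compute V(t) once on β.
Braid A: s3^-1 s3 s1^-1 s2^-1 s1 s3 s2^-1 s1^-1 s2 s1^-1 s3 s4^-1 on 5 strands reduces by inverse Markov moves (closure unchanged at each step):
  Destabilize: the word has the form β·s4^-1 where s4^-1 occurs only as the final letter (β ∈ B_4); drop it and the last strand → 4 strands.
  Deconjugate: the word is γ·β·γ⁻¹ with γ = s3^-1 (prefix) and γ⁻¹ = s3 (suffix); strip both.
Reduced to β = s3 s1^-1 s2^-1 s1 s3 s2^-1 s1^-1 s2 s1^-1 on 4 strands, 9 crossings.
Braid B: s3 s1^-1 s2^-1 s1 s3 s2^-1 s1^-1 s2 s1^-1 s4 on 5 strands reduces by inverse Markov moves (closure unchanged at each step):
  Destabilize: the word has the form β·s4 where s4 occurs only as the final letter (β ∈ B_4); drop it and the last strand → 4 strands.
Reduced to β = s3 s1^-1 s2^-1 s1 s3 s2^-1 s1^-1 s2 s1^-1 on 4 strands, 9 crossings.
Both give the same β = s3 s1^-1 s2^-1 s1 s3 s2^-1 s1^-1 s2 s1^-1 on 4 strands, so one state sum suffices:
Braid: s3 s1^-1 s2^-1 s1 s3 s2^-1 s1^-1 s2 s1^-1 on 4 strands, 9 crossings.
Writhe w = (#positive) - (#negative) = 4 - 5 = -1.
Enumerate smoothing states for the bracket polynomial. There are 2^9 = 512 states.
For each crossing: s=0 is the vertical smoothing, s=1 horizontal. Crossing k contributes A^(sign_k * (1 - 2*s_k)); loop factor d = -A^2 - A^-2.
Tabulate the states by total A-exponent and number of loops L (A-exp: L × count):
  A^9: L=5 ×1
  A^7: L=4 ×9
  A^5: L=3 ×32, L=5 ×4
  A^3: L=2 ×53, L=4 ×30, L=6 ×1
  A^1: L=1 ×35, L=3 ×80, L=5 ×11
  A^-1: L=2 ×86, L=4 ×39, L=6 ×1
  A^-3: L=1 ×21, L=3 ×58, L=5 ×5
  A^-5: L=2 ×26, L=4 ×10
  A^-7: L=1 ×3, L=3 ×6
  A^-9: L=2 ×1
Each group contributes A^e * Σ count * d^(L-1):
Powers of d = -A^2 - A^-2: d^2 = A^4 + 2 + A^-4; d^3 = -A^6 - 3*A^2 - 3*A^-2 - A^-6; d^4 = A^8 + 4*A^4 + 6 + 4*A^-4 + A^-8; d^5 = -A^10 - 5*A^6 - 10*A^2 - 10*A^-2 - 5*A^-6 - A^-10.
  A^9 * (d^4) = A^17 + 4*A^13 + 6*A^9 + 4*A^5 + A
  A^7 * (9*d^3) = -9*A^13 - 27*A^9 - 27*A^5 - 9*A
  A^5 * (32*d^2 + 4*d^4) = 4*A^13 + 48*A^9 + 88*A^5 + 48*A + 4*A^-3
  A^3 * (53*d + 30*d^3 + d^5) = -A^13 - 35*A^9 - 153*A^5 - 153*A - 35*A^-3 - A^-7
  A^1 * (35 + 80*d^2 + 11*d^4) = 11*A^9 + 124*A^5 + 261*A + 124*A^-3 + 11*A^-7
  A^-1 * (86*d + 39*d^3 + d^5) = -A^9 - 44*A^5 - 213*A - 213*A^-3 - 44*A^-7 - A^-11
  A^-3 * (21 + 58*d^2 + 5*d^4) = 5*A^5 + 78*A + 167*A^-3 + 78*A^-7 + 5*A^-11
  A^-5 * (26*d + 10*d^3) = -10*A - 56*A^-3 - 56*A^-7 - 10*A^-11
  A^-7 * (3 + 6*d^2) = 6*A^-3 + 15*A^-7 + 6*A^-11
  A^-9 * (d) = -A^-7 - A^-11
Summing the groups: <K> = A^17 - 2*A^13 + 2*A^9 - 3*A^5 + 3*A - 3*A^-3 + 2*A^-7 - A^-11
Normalise by the writhe: (-A^3)^(-w) = (-A^3)^(1) = -A^3, so f(A) = -A^3 * <K> = -A^20 + 2*A^16 - 2*A^12 + 3*A^8 - 3*A^4 + 3 - 2*A^-4 + A^-8.
Substitute A = t^(-1/4), i.e. A^e → t^(-e/4): V(t) = t^2 - 2*t + 3 - 3*t^-1 + 3*t^-2 - 2*t^-3 + 2*t^-4 - t^-5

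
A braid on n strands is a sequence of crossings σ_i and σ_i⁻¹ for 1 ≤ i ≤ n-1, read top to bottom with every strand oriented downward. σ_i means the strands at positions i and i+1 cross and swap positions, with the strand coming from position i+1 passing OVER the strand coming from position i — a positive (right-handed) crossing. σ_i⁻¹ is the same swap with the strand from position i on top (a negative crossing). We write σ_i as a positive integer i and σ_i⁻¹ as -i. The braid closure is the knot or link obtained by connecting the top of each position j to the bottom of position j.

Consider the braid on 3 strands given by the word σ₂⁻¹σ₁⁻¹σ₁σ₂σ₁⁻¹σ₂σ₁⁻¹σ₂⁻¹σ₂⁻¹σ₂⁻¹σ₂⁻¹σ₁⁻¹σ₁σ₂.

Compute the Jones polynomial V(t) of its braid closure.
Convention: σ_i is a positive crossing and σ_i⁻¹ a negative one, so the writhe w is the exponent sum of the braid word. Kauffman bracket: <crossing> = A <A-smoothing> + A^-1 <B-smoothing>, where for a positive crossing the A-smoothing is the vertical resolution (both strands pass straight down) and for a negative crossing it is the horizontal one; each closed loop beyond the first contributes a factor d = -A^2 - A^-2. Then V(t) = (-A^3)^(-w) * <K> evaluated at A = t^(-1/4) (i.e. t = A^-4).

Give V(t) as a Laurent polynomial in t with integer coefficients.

t^-1 - t^-2 + 2*t^-3 - t^-4 + t^-5 - t^-6

Derivation:
The presented braid s2^-1 s1^-1 s1 s2 s1^-1 s2 s1^-1 s2^-1 s2^-1 s2^-1 s2^-1 s1^-1 s1 s2 on 3 strands reduces by inverse Markov moves (closure unchanged at each step):
  Deconjugate: the word is γ·β·γ⁻¹ with γ = s2^-1 s1^-1 (prefix) and γ⁻¹ = s1 s2 (suffix); strip both.
  Deconjugate: the word is γ·β·γ⁻¹ with γ = s1 s2 (prefix) and γ⁻¹ = s2^-1 s1^-1 (suffix); strip both.
Reduced to β = s1^-1 s2 s1^-1 s2^-1 s2^-1 s2^-1 on 3 strands, 6 crossings.
Compute on β:
Braid: s1^-1 s2 s1^-1 s2^-1 s2^-1 s2^-1 on 3 strands, 6 crossings.
Writhe w = (#positive) - (#negative) = 1 - 5 = -4.
Computing the Kauffman bracket via state sum. There are 2^6 = 64 states.
Smooth each crossing (0=||, 1=⌣⌢); contribution A^(Σ sign_k(1-2s_k)) * d^(L-1).
Tabulate the states by total A-exponent and number of loops L (A-exp: L × count):
  A^6: L=4 ×1
  A^4: L=3 ×6
  A^2: L=2 ×12, L=4 ×3
  A^0: L=1 ×9, L=3 ×10, L=5 ×1
  A^-2: L=2 ×12, L=4 ×3
  A^-4: L=1 ×2, L=3 ×4
  A^-6: L=2 ×1
Each group contributes A^e * Σ count * d^(L-1):
Powers of d = -A^2 - A^-2: d^2 = A^4 + 2 + A^-4; d^3 = -A^6 - 3*A^2 - 3*A^-2 - A^-6; d^4 = A^8 + 4*A^4 + 6 + 4*A^-4 + A^-8.
  A^6 * (d^3) = -A^12 - 3*A^8 - 3*A^4 - 1
  A^4 * (6*d^2) = 6*A^8 + 12*A^4 + 6
  A^2 * (12*d + 3*d^3) = -3*A^8 - 21*A^4 - 21 - 3*A^-4
  A^0 * (9 + 10*d^2 + d^4) = A^8 + 14*A^4 + 35 + 14*A^-4 + A^-8
  A^-2 * (12*d + 3*d^3) = -3*A^4 - 21 - 21*A^-4 - 3*A^-8
  A^-4 * (2 + 4*d^2) = 4 + 10*A^-4 + 4*A^-8
  A^-6 * (d) = -A^-4 - A^-8
Summing the groups: <K> = -A^12 + A^8 - A^4 + 2 - A^-4 + A^-8
Normalise by the writhe: (-A^3)^(-w) = (-A^3)^(4) = A^12, so f(A) = A^12 * <K> = -A^24 + A^20 - A^16 + 2*A^12 - A^8 + A^4.
Substitute A = t^(-1/4), i.e. A^e → t^(-e/4): V(t) = t^-1 - t^-2 + 2*t^-3 - t^-4 + t^-5 - t^-6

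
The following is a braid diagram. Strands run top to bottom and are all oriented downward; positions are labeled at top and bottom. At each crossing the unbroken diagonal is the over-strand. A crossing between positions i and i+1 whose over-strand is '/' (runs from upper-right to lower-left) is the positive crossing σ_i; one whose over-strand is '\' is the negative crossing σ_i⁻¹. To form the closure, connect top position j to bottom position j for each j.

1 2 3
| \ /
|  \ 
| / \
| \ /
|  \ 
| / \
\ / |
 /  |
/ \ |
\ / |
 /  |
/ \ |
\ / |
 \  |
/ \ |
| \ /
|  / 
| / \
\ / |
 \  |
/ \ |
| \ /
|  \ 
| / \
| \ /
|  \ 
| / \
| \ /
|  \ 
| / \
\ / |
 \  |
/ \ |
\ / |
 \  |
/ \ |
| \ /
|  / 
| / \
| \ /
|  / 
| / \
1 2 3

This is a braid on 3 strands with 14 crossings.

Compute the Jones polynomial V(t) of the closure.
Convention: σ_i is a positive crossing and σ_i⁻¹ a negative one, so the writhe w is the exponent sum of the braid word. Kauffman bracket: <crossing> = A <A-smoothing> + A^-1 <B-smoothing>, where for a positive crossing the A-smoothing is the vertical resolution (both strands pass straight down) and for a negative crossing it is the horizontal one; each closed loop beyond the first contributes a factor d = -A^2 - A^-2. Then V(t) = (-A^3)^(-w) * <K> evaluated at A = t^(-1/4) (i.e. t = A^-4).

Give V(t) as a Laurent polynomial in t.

Reading the diagram top to bottom ('/'-over between positions i,i+1 = s_i, '\'-over = s_i^-1): braid word = s2^-1 s2^-1 s1 s1 s1^-1 s2 s1^-1 s2^-1 s2^-1 s2^-1 s1^-1 s1^-1 s2 s2.
The presented braid s2^-1 s2^-1 s1 s1 s1^-1 s2 s1^-1 s2^-1 s2^-1 s2^-1 s1^-1 s1^-1 s2 s2 on 3 strands reduces by inverse Markov moves (closure unchanged at each step):
  Deconjugate: the word is γ·β·γ⁻¹ with γ = s2^-1 s2^-1 (prefix) and γ⁻¹ = s2 s2 (suffix); strip both.
  Deconjugate: the word is γ·β·γ⁻¹ with γ = s1 s1 (prefix) and γ⁻¹ = s1^-1 s1^-1 (suffix); strip both.
Reduced to β = s1^-1 s2 s1^-1 s2^-1 s2^-1 s2^-1 on 3 strands, 6 crossings.
Compute on β:
Braid: s1^-1 s2 s1^-1 s2^-1 s2^-1 s2^-1 on 3 strands, 6 crossings.
Writhe w = (#positive) - (#negative) = 1 - 5 = -4.
State-sum expansion of <K>. There are 2^6 = 64 states.
For each crossing: s=0 is the vertical smoothing, s=1 horizontal. Crossing k contributes A^(sign_k * (1 - 2*s_k)); loop factor d = -A^2 - A^-2.
Tabulate the states by total A-exponent and number of loops L (A-exp: L × count):
  A^6: L=4 ×1
  A^4: L=3 ×6
  A^2: L=2 ×12, L=4 ×3
  A^0: L=1 ×9, L=3 ×10, L=5 ×1
  A^-2: L=2 ×12, L=4 ×3
  A^-4: L=1 ×2, L=3 ×4
  A^-6: L=2 ×1
Each group contributes A^e * Σ count * d^(L-1):
Powers of d = -A^2 - A^-2: d^2 = A^4 + 2 + A^-4; d^3 = -A^6 - 3*A^2 - 3*A^-2 - A^-6; d^4 = A^8 + 4*A^4 + 6 + 4*A^-4 + A^-8.
  A^6 * (d^3) = -A^12 - 3*A^8 - 3*A^4 - 1
  A^4 * (6*d^2) = 6*A^8 + 12*A^4 + 6
  A^2 * (12*d + 3*d^3) = -3*A^8 - 21*A^4 - 21 - 3*A^-4
  A^0 * (9 + 10*d^2 + d^4) = A^8 + 14*A^4 + 35 + 14*A^-4 + A^-8
  A^-2 * (12*d + 3*d^3) = -3*A^4 - 21 - 21*A^-4 - 3*A^-8
  A^-4 * (2 + 4*d^2) = 4 + 10*A^-4 + 4*A^-8
  A^-6 * (d) = -A^-4 - A^-8
Summing the groups: <K> = -A^12 + A^8 - A^4 + 2 - A^-4 + A^-8
Normalise by the writhe: (-A^3)^(-w) = (-A^3)^(4) = A^12, so f(A) = A^12 * <K> = -A^24 + A^20 - A^16 + 2*A^12 - A^8 + A^4.
Substitute A = t^(-1/4), i.e. A^e → t^(-e/4): V(t) = t^-1 - t^-2 + 2*t^-3 - t^-4 + t^-5 - t^-6

Answer: t^-1 - t^-2 + 2*t^-3 - t^-4 + t^-5 - t^-6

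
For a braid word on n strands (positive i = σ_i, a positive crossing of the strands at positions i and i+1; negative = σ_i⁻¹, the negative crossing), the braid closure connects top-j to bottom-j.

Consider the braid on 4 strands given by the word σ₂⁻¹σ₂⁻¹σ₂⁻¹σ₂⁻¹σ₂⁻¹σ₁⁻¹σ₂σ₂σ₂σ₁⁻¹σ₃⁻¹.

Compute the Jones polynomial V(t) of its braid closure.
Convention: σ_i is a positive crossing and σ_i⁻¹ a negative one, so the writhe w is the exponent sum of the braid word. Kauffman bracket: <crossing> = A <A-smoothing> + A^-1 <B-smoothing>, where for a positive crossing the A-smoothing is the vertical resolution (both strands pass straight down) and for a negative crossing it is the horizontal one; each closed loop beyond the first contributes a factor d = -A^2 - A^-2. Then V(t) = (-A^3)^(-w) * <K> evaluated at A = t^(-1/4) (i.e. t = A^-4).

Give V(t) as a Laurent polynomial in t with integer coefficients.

-1 + 2*t^-1 - 2*t^-2 + 4*t^-3 - 3*t^-4 + 3*t^-5 - 2*t^-6 + t^-7 - t^-8

Derivation:
The presented braid s2^-1 s2^-1 s2^-1 s2^-1 s2^-1 s1^-1 s2 s2 s2 s1^-1 s3^-1 on 4 strands reduces by inverse Markov moves (closure unchanged at each step):
  Destabilize: the word has the form β·s3^-1 where s3^-1 occurs only as the final letter (β ∈ B_3); drop it and the last strand → 3 strands.
Reduced to β = s2^-1 s2^-1 s2^-1 s2^-1 s2^-1 s1^-1 s2 s2 s2 s1^-1 on 3 strands, 10 crossings.
Compute on β:
Braid: s2^-1 s2^-1 s2^-1 s2^-1 s2^-1 s1^-1 s2 s2 s2 s1^-1 on 3 strands, 10 crossings.
Writhe w = (#positive) - (#negative) = 3 - 7 = -4.
Computing the Kauffman bracket via state sum. There are 2^10 = 1024 states.
For each crossing: s=0 is the vertical smoothing, s=1 horizontal. Crossing k contributes A^(sign_k * (1 - 2*s_k)); loop factor d = -A^2 - A^-2.
Tabulate the states by total A-exponent and number of loops L (A-exp: L × count):
  A^10: L=6 ×1
  A^8: L=5 ×10
  A^6: L=4 ×35, L=6 ×10
  A^4: L=3 ×60, L=5 ×50, L=7 ×10
  A^2: L=2 ×55, L=4 ×100, L=6 ×50, L=8 ×5
  A^0: L=1 ×25, L=3 ×101, L=5 ×100, L=7 ×25, L=9 ×1
  A^-2: L=2 ×55, L=4 ×100, L=6 ×50, L=8 ×5
  A^-4: L=1 ×6, L=3 ×54, L=5 ×50, L=7 ×10
  A^-6: L=2 ×9, L=4 ×26, L=6 ×10
  A^-8: L=3 ×5, L=5 ×5
  A^-10: L=4 ×1
Each group contributes A^e * Σ count * d^(L-1):
Powers of d = -A^2 - A^-2: d^2 = A^4 + 2 + A^-4; d^3 = -A^6 - 3*A^2 - 3*A^-2 - A^-6; d^4 = A^8 + 4*A^4 + 6 + 4*A^-4 + A^-8; d^5 = -A^10 - 5*A^6 - 10*A^2 - 10*A^-2 - 5*A^-6 - A^-10; d^6 = A^12 + 6*A^8 + 15*A^4 + 20 + 15*A^-4 + 6*A^-8 + A^-12; d^7 = -A^14 - 7*A^10 - 21*A^6 - 35*A^2 - 35*A^-2 - 21*A^-6 - 7*A^-10 - A^-14; d^8 = A^16 + 8*A^12 + 28*A^8 + 56*A^4 + 70 + 56*A^-4 + 28*A^-8 + 8*A^-12 + A^-16.
  A^10 * (d^5) = -A^20 - 5*A^16 - 10*A^12 - 10*A^8 - 5*A^4 - 1
  A^8 * (10*d^4) = 10*A^16 + 40*A^12 + 60*A^8 + 40*A^4 + 10
  A^6 * (35*d^3 + 10*d^5) = -10*A^16 - 85*A^12 - 205*A^8 - 205*A^4 - 85 - 10*A^-4
  A^4 * (60*d^2 + 50*d^4 + 10*d^6) = 10*A^16 + 110*A^12 + 410*A^8 + 620*A^4 + 410 + 110*A^-4 + 10*A^-8
  A^2 * (55*d + 100*d^3 + 50*d^5 + 5*d^7) = -5*A^16 - 85*A^12 - 455*A^8 - 1030*A^4 - 1030 - 455*A^-4 - 85*A^-8 - 5*A^-12
  A^0 * (25 + 101*d^2 + 100*d^4 + 25*d^6 + d^8) = A^16 + 33*A^12 + 278*A^8 + 932*A^4 + 1397 + 932*A^-4 + 278*A^-8 + 33*A^-12 + A^-16
  A^-2 * (55*d + 100*d^3 + 50*d^5 + 5*d^7) = -5*A^12 - 85*A^8 - 455*A^4 - 1030 - 1030*A^-4 - 455*A^-8 - 85*A^-12 - 5*A^-16
  A^-4 * (6 + 54*d^2 + 50*d^4 + 10*d^6) = 10*A^8 + 110*A^4 + 404 + 614*A^-4 + 404*A^-8 + 110*A^-12 + 10*A^-16
  A^-6 * (9*d + 26*d^3 + 10*d^5) = -10*A^4 - 76 - 187*A^-4 - 187*A^-8 - 76*A^-12 - 10*A^-16
  A^-8 * (5*d^2 + 5*d^4) = 5 + 25*A^-4 + 40*A^-8 + 25*A^-12 + 5*A^-16
  A^-10 * (d^3) = -A^-4 - 3*A^-8 - 3*A^-12 - A^-16
Summing the groups: <K> = -A^20 + A^16 - 2*A^12 + 3*A^8 - 3*A^4 + 4 - 2*A^-4 + 2*A^-8 - A^-12
Normalise by the writhe: (-A^3)^(-w) = (-A^3)^(4) = A^12, so f(A) = A^12 * <K> = -A^32 + A^28 - 2*A^24 + 3*A^20 - 3*A^16 + 4*A^12 - 2*A^8 + 2*A^4 - 1.
Substitute A = t^(-1/4), i.e. A^e → t^(-e/4): V(t) = -1 + 2*t^-1 - 2*t^-2 + 4*t^-3 - 3*t^-4 + 3*t^-5 - 2*t^-6 + t^-7 - t^-8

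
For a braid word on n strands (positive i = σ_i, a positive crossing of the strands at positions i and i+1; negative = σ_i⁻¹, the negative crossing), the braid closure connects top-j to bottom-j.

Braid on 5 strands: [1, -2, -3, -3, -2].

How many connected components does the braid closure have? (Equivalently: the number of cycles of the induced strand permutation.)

Track the strand permutation on 5 strands, starting from identity.
  step 1: s1 swaps positions 1,2 -> [2 1 3 4 5]
  step 2: s2^-1 swaps positions 2,3 -> [2 3 1 4 5]
  step 3: s3^-1 swaps positions 3,4 -> [2 3 4 1 5]
  step 4: s3^-1 swaps positions 3,4 -> [2 3 1 4 5]
  step 5: s2^-1 swaps positions 2,3 -> [2 1 3 4 5]
Final permutation (position -> original strand): [2 1 3 4 5]
Closure components = cycle count of this permutation = 4.

Answer: 4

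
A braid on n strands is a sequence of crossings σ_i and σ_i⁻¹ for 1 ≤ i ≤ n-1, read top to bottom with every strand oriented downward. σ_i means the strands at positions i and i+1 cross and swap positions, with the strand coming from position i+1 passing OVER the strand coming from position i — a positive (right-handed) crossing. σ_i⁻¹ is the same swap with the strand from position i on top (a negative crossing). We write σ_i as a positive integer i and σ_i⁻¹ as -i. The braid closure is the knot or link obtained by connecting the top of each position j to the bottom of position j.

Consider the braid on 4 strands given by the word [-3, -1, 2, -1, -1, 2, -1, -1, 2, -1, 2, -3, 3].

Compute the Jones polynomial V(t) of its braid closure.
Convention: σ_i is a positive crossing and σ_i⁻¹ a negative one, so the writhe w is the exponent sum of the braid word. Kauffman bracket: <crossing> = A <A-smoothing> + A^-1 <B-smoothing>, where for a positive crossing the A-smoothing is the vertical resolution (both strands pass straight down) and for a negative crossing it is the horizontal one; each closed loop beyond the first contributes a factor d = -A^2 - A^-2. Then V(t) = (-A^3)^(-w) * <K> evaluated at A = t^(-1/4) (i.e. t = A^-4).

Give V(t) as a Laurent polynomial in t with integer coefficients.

t^3 - 4*t^2 + 8*t - 11 + 15*t^-1 - 16*t^-2 + 15*t^-3 - 12*t^-4 + 8*t^-5 - 4*t^-6 + t^-7

Derivation:
The presented braid s3^-1 s1^-1 s2 s1^-1 s1^-1 s2 s1^-1 s1^-1 s2 s1^-1 s2 s3^-1 s3 on 4 strands reduces by inverse Markov moves (closure unchanged at each step):
  Deconjugate: the word is γ·β·γ⁻¹ with γ = s3^-1 (prefix) and γ⁻¹ = s3 (suffix); strip both.
  Destabilize: the word has the form β·s3^-1 where s3^-1 occurs only as the final letter (β ∈ B_3); drop it and the last strand → 3 strands.
Reduced to β = s1^-1 s2 s1^-1 s1^-1 s2 s1^-1 s1^-1 s2 s1^-1 s2 on 3 strands, 10 crossings.
Compute on β:
Braid: s1^-1 s2 s1^-1 s1^-1 s2 s1^-1 s1^-1 s2 s1^-1 s2 on 3 strands, 10 crossings.
Writhe w = (#positive) - (#negative) = 4 - 6 = -2.
Computing the Kauffman bracket via state sum. There are 2^10 = 1024 states.
Each crossing splits two ways (0=vertical, 1=horizontal). The state's weight is A^(#A-smoothings - #B-smoothings) * d^(loops - 1).
Tabulate the states by total A-exponent and number of loops L (A-exp: L × count):
  A^10: L=7 ×1
  A^8: L=6 ×10
  A^6: L=5 ×45
  A^4: L=4 ×118, L=6 ×2
  A^2: L=3 ×193, L=5 ×17
  A^0: L=2 ×192, L=4 ×59, L=6 ×1
  A^-2: L=1 ×95, L=3 ×108, L=5 ×7
  A^-4: L=2 ×95, L=4 ×25
  A^-6: L=3 ×43, L=5 ×2
  A^-8: L=4 ×10
  A^-10: L=5 ×1
Each group contributes A^e * Σ count * d^(L-1):
Powers of d = -A^2 - A^-2: d^2 = A^4 + 2 + A^-4; d^3 = -A^6 - 3*A^2 - 3*A^-2 - A^-6; d^4 = A^8 + 4*A^4 + 6 + 4*A^-4 + A^-8; d^5 = -A^10 - 5*A^6 - 10*A^2 - 10*A^-2 - 5*A^-6 - A^-10; d^6 = A^12 + 6*A^8 + 15*A^4 + 20 + 15*A^-4 + 6*A^-8 + A^-12.
  A^10 * (d^6) = A^22 + 6*A^18 + 15*A^14 + 20*A^10 + 15*A^6 + 6*A^2 + A^-2
  A^8 * (10*d^5) = -10*A^18 - 50*A^14 - 100*A^10 - 100*A^6 - 50*A^2 - 10*A^-2
  A^6 * (45*d^4) = 45*A^14 + 180*A^10 + 270*A^6 + 180*A^2 + 45*A^-2
  A^4 * (118*d^3 + 2*d^5) = -2*A^14 - 128*A^10 - 374*A^6 - 374*A^2 - 128*A^-2 - 2*A^-6
  A^2 * (193*d^2 + 17*d^4) = 17*A^10 + 261*A^6 + 488*A^2 + 261*A^-2 + 17*A^-6
  A^0 * (192*d + 59*d^3 + d^5) = -A^10 - 64*A^6 - 379*A^2 - 379*A^-2 - 64*A^-6 - A^-10
  A^-2 * (95 + 108*d^2 + 7*d^4) = 7*A^6 + 136*A^2 + 353*A^-2 + 136*A^-6 + 7*A^-10
  A^-4 * (95*d + 25*d^3) = -25*A^2 - 170*A^-2 - 170*A^-6 - 25*A^-10
  A^-6 * (43*d^2 + 2*d^4) = 2*A^2 + 51*A^-2 + 98*A^-6 + 51*A^-10 + 2*A^-14
  A^-8 * (10*d^3) = -10*A^-2 - 30*A^-6 - 30*A^-10 - 10*A^-14
  A^-10 * (d^4) = A^-2 + 4*A^-6 + 6*A^-10 + 4*A^-14 + A^-18
Summing the groups: <K> = A^22 - 4*A^18 + 8*A^14 - 12*A^10 + 15*A^6 - 16*A^2 + 15*A^-2 - 11*A^-6 + 8*A^-10 - 4*A^-14 + A^-18
Normalise by the writhe: (-A^3)^(-w) = (-A^3)^(2) = A^6, so f(A) = A^6 * <K> = A^28 - 4*A^24 + 8*A^20 - 12*A^16 + 15*A^12 - 16*A^8 + 15*A^4 - 11 + 8*A^-4 - 4*A^-8 + A^-12.
Substitute A = t^(-1/4), i.e. A^e → t^(-e/4): V(t) = t^3 - 4*t^2 + 8*t - 11 + 15*t^-1 - 16*t^-2 + 15*t^-3 - 12*t^-4 + 8*t^-5 - 4*t^-6 + t^-7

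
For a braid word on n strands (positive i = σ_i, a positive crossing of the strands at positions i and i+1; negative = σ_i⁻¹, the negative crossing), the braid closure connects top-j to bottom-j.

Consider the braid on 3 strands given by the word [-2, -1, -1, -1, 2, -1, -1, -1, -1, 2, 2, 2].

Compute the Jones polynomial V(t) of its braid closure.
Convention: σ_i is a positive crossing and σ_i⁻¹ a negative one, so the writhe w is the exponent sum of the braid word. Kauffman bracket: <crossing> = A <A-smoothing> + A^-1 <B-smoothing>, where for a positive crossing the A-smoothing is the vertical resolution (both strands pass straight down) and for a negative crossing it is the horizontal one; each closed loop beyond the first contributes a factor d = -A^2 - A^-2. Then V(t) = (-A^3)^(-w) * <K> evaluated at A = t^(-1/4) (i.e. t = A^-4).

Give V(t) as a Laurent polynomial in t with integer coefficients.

The presented braid s2^-1 s1^-1 s1^-1 s1^-1 s2 s1^-1 s1^-1 s1^-1 s1^-1 s2 s2 s2 on 3 strands reduces by inverse Markov moves (closure unchanged at each step):
  Deconjugate: the word is γ·β·γ⁻¹ with γ = s2^-1 (prefix) and γ⁻¹ = s2 (suffix); strip both.
Reduced to β = s1^-1 s1^-1 s1^-1 s2 s1^-1 s1^-1 s1^-1 s1^-1 s2 s2 on 3 strands, 10 crossings.
Compute on β:
Braid: s1^-1 s1^-1 s1^-1 s2 s1^-1 s1^-1 s1^-1 s1^-1 s2 s2 on 3 strands, 10 crossings.
Writhe w = (#positive) - (#negative) = 3 - 7 = -4.
State-sum expansion of <K>. There are 2^10 = 1024 states.
Each crossing splits two ways (0=vertical, 1=horizontal). The state's weight is A^(#A-smoothings - #B-smoothings) * d^(loops - 1).
Tabulate the states by total A-exponent and number of loops L (A-exp: L × count):
  A^10: L=8 ×1
  A^8: L=7 ×10
  A^6: L=6 ×44, L=8 ×1
  A^4: L=5 ×112, L=7 ×8
  A^2: L=4 ×182, L=6 ×28
  A^0: L=3 ×194, L=5 ×58
  A^-2: L=2 ×130, L=4 ×79, L=6 ×1
  A^-4: L=1 ×45, L=3 ×70, L=5 ×5
  A^-6: L=2 ×36, L=4 ×9
  A^-8: L=3 ×10
  A^-10: L=4 ×1
Each group contributes A^e * Σ count * d^(L-1):
Powers of d = -A^2 - A^-2: d^2 = A^4 + 2 + A^-4; d^3 = -A^6 - 3*A^2 - 3*A^-2 - A^-6; d^4 = A^8 + 4*A^4 + 6 + 4*A^-4 + A^-8; d^5 = -A^10 - 5*A^6 - 10*A^2 - 10*A^-2 - 5*A^-6 - A^-10; d^6 = A^12 + 6*A^8 + 15*A^4 + 20 + 15*A^-4 + 6*A^-8 + A^-12; d^7 = -A^14 - 7*A^10 - 21*A^6 - 35*A^2 - 35*A^-2 - 21*A^-6 - 7*A^-10 - A^-14.
  A^10 * (d^7) = -A^24 - 7*A^20 - 21*A^16 - 35*A^12 - 35*A^8 - 21*A^4 - 7 - A^-4
  A^8 * (10*d^6) = 10*A^20 + 60*A^16 + 150*A^12 + 200*A^8 + 150*A^4 + 60 + 10*A^-4
  A^6 * (44*d^5 + d^7) = -A^20 - 51*A^16 - 241*A^12 - 475*A^8 - 475*A^4 - 241 - 51*A^-4 - A^-8
  A^4 * (112*d^4 + 8*d^6) = 8*A^16 + 160*A^12 + 568*A^8 + 832*A^4 + 568 + 160*A^-4 + 8*A^-8
  A^2 * (182*d^3 + 28*d^5) = -28*A^12 - 322*A^8 - 826*A^4 - 826 - 322*A^-4 - 28*A^-8
  A^0 * (194*d^2 + 58*d^4) = 58*A^8 + 426*A^4 + 736 + 426*A^-4 + 58*A^-8
  A^-2 * (130*d + 79*d^3 + d^5) = -A^8 - 84*A^4 - 377 - 377*A^-4 - 84*A^-8 - A^-12
  A^-4 * (45 + 70*d^2 + 5*d^4) = 5*A^4 + 90 + 215*A^-4 + 90*A^-8 + 5*A^-12
  A^-6 * (36*d + 9*d^3) = -9 - 63*A^-4 - 63*A^-8 - 9*A^-12
  A^-8 * (10*d^2) = 10*A^-4 + 20*A^-8 + 10*A^-12
  A^-10 * (d^3) = -A^-4 - 3*A^-8 - 3*A^-12 - A^-16
Summing the groups: <K> = -A^24 + 2*A^20 - 4*A^16 + 6*A^12 - 7*A^8 + 7*A^4 - 6 + 6*A^-4 - 3*A^-8 + 2*A^-12 - A^-16
Normalise by the writhe: (-A^3)^(-w) = (-A^3)^(4) = A^12, so f(A) = A^12 * <K> = -A^36 + 2*A^32 - 4*A^28 + 6*A^24 - 7*A^20 + 7*A^16 - 6*A^12 + 6*A^8 - 3*A^4 + 2 - A^-4.
Substitute A = t^(-1/4), i.e. A^e → t^(-e/4): V(t) = -t + 2 - 3*t^-1 + 6*t^-2 - 6*t^-3 + 7*t^-4 - 7*t^-5 + 6*t^-6 - 4*t^-7 + 2*t^-8 - t^-9

Answer: -t + 2 - 3*t^-1 + 6*t^-2 - 6*t^-3 + 7*t^-4 - 7*t^-5 + 6*t^-6 - 4*t^-7 + 2*t^-8 - t^-9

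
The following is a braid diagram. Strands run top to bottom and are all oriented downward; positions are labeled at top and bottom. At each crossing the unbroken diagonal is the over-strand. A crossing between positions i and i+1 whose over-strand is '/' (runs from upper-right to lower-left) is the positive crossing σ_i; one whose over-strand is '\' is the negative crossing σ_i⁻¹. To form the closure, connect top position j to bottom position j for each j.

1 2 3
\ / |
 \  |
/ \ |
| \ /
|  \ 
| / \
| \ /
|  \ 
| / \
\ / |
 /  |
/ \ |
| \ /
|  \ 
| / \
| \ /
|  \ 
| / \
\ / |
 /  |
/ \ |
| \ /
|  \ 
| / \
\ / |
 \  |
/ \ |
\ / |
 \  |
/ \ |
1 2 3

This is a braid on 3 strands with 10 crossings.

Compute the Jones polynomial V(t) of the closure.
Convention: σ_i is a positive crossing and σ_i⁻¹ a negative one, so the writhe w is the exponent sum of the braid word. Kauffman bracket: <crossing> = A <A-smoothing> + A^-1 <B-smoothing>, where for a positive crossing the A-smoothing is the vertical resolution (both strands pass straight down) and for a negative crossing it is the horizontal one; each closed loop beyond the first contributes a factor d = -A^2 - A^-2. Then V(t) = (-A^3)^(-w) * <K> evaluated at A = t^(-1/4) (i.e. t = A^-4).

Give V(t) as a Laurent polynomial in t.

2*t^-2 - 3*t^-3 + 6*t^-4 - 7*t^-5 + 7*t^-6 - 7*t^-7 + 5*t^-8 - 3*t^-9 + t^-10

Derivation:
Reading the diagram top to bottom ('/'-over between positions i,i+1 = s_i, '\'-over = s_i^-1): braid word = s1^-1 s2^-1 s2^-1 s1 s2^-1 s2^-1 s1 s2^-1 s1^-1 s1^-1.
Braid: s1^-1 s2^-1 s2^-1 s1 s2^-1 s2^-1 s1 s2^-1 s1^-1 s1^-1 on 3 strands, 10 crossings.
Writhe w = (#positive) - (#negative) = 2 - 8 = -6.
Enumerate smoothing states for the bracket polynomial. There are 2^10 = 1024 states.
Each crossing splits two ways (0=vertical, 1=horizontal). The state's weight is A^(#A-smoothings - #B-smoothings) * d^(loops - 1).
Tabulate the states by total A-exponent and number of loops L (A-exp: L × count):
  A^10: L=7 ×1
  A^8: L=6 ×10
  A^6: L=5 ×44, L=7 ×1
  A^4: L=4 ×110, L=6 ×10
  A^2: L=3 ×166, L=5 ×44
  A^0: L=2 ×144, L=4 ×106, L=6 ×2
  A^-2: L=1 ×57, L=3 ×140, L=5 ×13
  A^-4: L=2 ×91, L=4 ×28, L=6 ×1
  A^-6: L=1 ×16, L=3 ×26, L=5 ×3
  A^-8: L=2 ×7, L=4 ×3
  A^-10: L=3 ×1
Each group contributes A^e * Σ count * d^(L-1):
Powers of d = -A^2 - A^-2: d^2 = A^4 + 2 + A^-4; d^3 = -A^6 - 3*A^2 - 3*A^-2 - A^-6; d^4 = A^8 + 4*A^4 + 6 + 4*A^-4 + A^-8; d^5 = -A^10 - 5*A^6 - 10*A^2 - 10*A^-2 - 5*A^-6 - A^-10; d^6 = A^12 + 6*A^8 + 15*A^4 + 20 + 15*A^-4 + 6*A^-8 + A^-12.
  A^10 * (d^6) = A^22 + 6*A^18 + 15*A^14 + 20*A^10 + 15*A^6 + 6*A^2 + A^-2
  A^8 * (10*d^5) = -10*A^18 - 50*A^14 - 100*A^10 - 100*A^6 - 50*A^2 - 10*A^-2
  A^6 * (44*d^4 + d^6) = A^18 + 50*A^14 + 191*A^10 + 284*A^6 + 191*A^2 + 50*A^-2 + A^-6
  A^4 * (110*d^3 + 10*d^5) = -10*A^14 - 160*A^10 - 430*A^6 - 430*A^2 - 160*A^-2 - 10*A^-6
  A^2 * (166*d^2 + 44*d^4) = 44*A^10 + 342*A^6 + 596*A^2 + 342*A^-2 + 44*A^-6
  A^0 * (144*d + 106*d^3 + 2*d^5) = -2*A^10 - 116*A^6 - 482*A^2 - 482*A^-2 - 116*A^-6 - 2*A^-10
  A^-2 * (57 + 140*d^2 + 13*d^4) = 13*A^6 + 192*A^2 + 415*A^-2 + 192*A^-6 + 13*A^-10
  A^-4 * (91*d + 28*d^3 + d^5) = -A^6 - 33*A^2 - 185*A^-2 - 185*A^-6 - 33*A^-10 - A^-14
  A^-6 * (16 + 26*d^2 + 3*d^4) = 3*A^2 + 38*A^-2 + 86*A^-6 + 38*A^-10 + 3*A^-14
  A^-8 * (7*d + 3*d^3) = -3*A^-2 - 16*A^-6 - 16*A^-10 - 3*A^-14
  A^-10 * (d^2) = A^-6 + 2*A^-10 + A^-14
Summing the groups: <K> = A^22 - 3*A^18 + 5*A^14 - 7*A^10 + 7*A^6 - 7*A^2 + 6*A^-2 - 3*A^-6 + 2*A^-10
Normalise by the writhe: (-A^3)^(-w) = (-A^3)^(6) = A^18, so f(A) = A^18 * <K> = A^40 - 3*A^36 + 5*A^32 - 7*A^28 + 7*A^24 - 7*A^20 + 6*A^16 - 3*A^12 + 2*A^8.
Substitute A = t^(-1/4), i.e. A^e → t^(-e/4): V(t) = 2*t^-2 - 3*t^-3 + 6*t^-4 - 7*t^-5 + 7*t^-6 - 7*t^-7 + 5*t^-8 - 3*t^-9 + t^-10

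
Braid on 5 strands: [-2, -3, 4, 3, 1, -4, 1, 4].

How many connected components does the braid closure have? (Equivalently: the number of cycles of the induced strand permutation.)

Track the strand permutation on 5 strands, starting from identity.
  step 1: s2^-1 swaps positions 2,3 -> [1 3 2 4 5]
  step 2: s3^-1 swaps positions 3,4 -> [1 3 4 2 5]
  step 3: s4 swaps positions 4,5 -> [1 3 4 5 2]
  step 4: s3 swaps positions 3,4 -> [1 3 5 4 2]
  step 5: s1 swaps positions 1,2 -> [3 1 5 4 2]
  step 6: s4^-1 swaps positions 4,5 -> [3 1 5 2 4]
  step 7: s1 swaps positions 1,2 -> [1 3 5 2 4]
  step 8: s4 swaps positions 4,5 -> [1 3 5 4 2]
Final permutation (position -> original strand): [1 3 5 4 2]
Closure components = cycle count of this permutation = 3.

Answer: 3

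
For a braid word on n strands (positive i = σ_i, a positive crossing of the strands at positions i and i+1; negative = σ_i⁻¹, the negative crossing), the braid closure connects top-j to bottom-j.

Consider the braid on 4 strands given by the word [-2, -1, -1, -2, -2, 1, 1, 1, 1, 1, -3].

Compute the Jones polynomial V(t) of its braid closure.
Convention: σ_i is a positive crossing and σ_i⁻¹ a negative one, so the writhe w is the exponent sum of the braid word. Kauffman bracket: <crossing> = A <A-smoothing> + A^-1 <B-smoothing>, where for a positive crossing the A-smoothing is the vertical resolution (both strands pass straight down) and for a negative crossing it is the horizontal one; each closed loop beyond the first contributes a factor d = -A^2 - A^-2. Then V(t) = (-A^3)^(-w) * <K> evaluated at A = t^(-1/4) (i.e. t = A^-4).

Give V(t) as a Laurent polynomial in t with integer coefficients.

The presented braid s2^-1 s1^-1 s1^-1 s2^-1 s2^-1 s1 s1 s1 s1 s1 s3^-1 on 4 strands reduces by inverse Markov moves (closure unchanged at each step):
  Destabilize: the word has the form β·s3^-1 where s3^-1 occurs only as the final letter (β ∈ B_3); drop it and the last strand → 3 strands.
Reduced to β = s2^-1 s1^-1 s1^-1 s2^-1 s2^-1 s1 s1 s1 s1 s1 on 3 strands, 10 crossings.
Compute on β:
Braid: s2^-1 s1^-1 s1^-1 s2^-1 s2^-1 s1 s1 s1 s1 s1 on 3 strands, 10 crossings.
Writhe w = (#positive) - (#negative) = 5 - 5 = 0.
Computing the Kauffman bracket via state sum. There are 2^10 = 1024 states.
Each crossing splits two ways (0=vertical, 1=horizontal). The state's weight is A^(#A-smoothings - #B-smoothings) * d^(loops - 1).
Tabulate the states by total A-exponent and number of loops L (A-exp: L × count):
  A^10: L=4 ×1
  A^8: L=3 ×10
  A^6: L=2 ×29, L=4 ×16
  A^4: L=1 ×26, L=3 ×74, L=5 ×20
  A^2: L=2 ×90, L=4 ×105, L=6 ×15
  A^0: L=1 ×15, L=3 ×141, L=5 ×90, L=7 ×6
  A^-2: L=2 ×35, L=4 ×130, L=6 ×44, L=8 ×1
  A^-4: L=3 ×40, L=5 ×69, L=7 ×11
  A^-6: L=4 ×25, L=6 ×19, L=8 ×1
  A^-8: L=5 ×8, L=7 ×2
  A^-10: L=6 ×1
Each group contributes A^e * Σ count * d^(L-1):
Powers of d = -A^2 - A^-2: d^2 = A^4 + 2 + A^-4; d^3 = -A^6 - 3*A^2 - 3*A^-2 - A^-6; d^4 = A^8 + 4*A^4 + 6 + 4*A^-4 + A^-8; d^5 = -A^10 - 5*A^6 - 10*A^2 - 10*A^-2 - 5*A^-6 - A^-10; d^6 = A^12 + 6*A^8 + 15*A^4 + 20 + 15*A^-4 + 6*A^-8 + A^-12; d^7 = -A^14 - 7*A^10 - 21*A^6 - 35*A^2 - 35*A^-2 - 21*A^-6 - 7*A^-10 - A^-14.
  A^10 * (d^3) = -A^16 - 3*A^12 - 3*A^8 - A^4
  A^8 * (10*d^2) = 10*A^12 + 20*A^8 + 10*A^4
  A^6 * (29*d + 16*d^3) = -16*A^12 - 77*A^8 - 77*A^4 - 16
  A^4 * (26 + 74*d^2 + 20*d^4) = 20*A^12 + 154*A^8 + 294*A^4 + 154 + 20*A^-4
  A^2 * (90*d + 105*d^3 + 15*d^5) = -15*A^12 - 180*A^8 - 555*A^4 - 555 - 180*A^-4 - 15*A^-8
  A^0 * (15 + 141*d^2 + 90*d^4 + 6*d^6) = 6*A^12 + 126*A^8 + 591*A^4 + 957 + 591*A^-4 + 126*A^-8 + 6*A^-12
  A^-2 * (35*d + 130*d^3 + 44*d^5 + d^7) = -A^12 - 51*A^8 - 371*A^4 - 900 - 900*A^-4 - 371*A^-8 - 51*A^-12 - A^-16
  A^-4 * (40*d^2 + 69*d^4 + 11*d^6) = 11*A^8 + 135*A^4 + 481 + 714*A^-4 + 481*A^-8 + 135*A^-12 + 11*A^-16
  A^-6 * (25*d^3 + 19*d^5 + d^7) = -A^8 - 26*A^4 - 141 - 300*A^-4 - 300*A^-8 - 141*A^-12 - 26*A^-16 - A^-20
  A^-8 * (8*d^4 + 2*d^6) = 2*A^4 + 20 + 62*A^-4 + 88*A^-8 + 62*A^-12 + 20*A^-16 + 2*A^-20
  A^-10 * (d^5) = -1 - 5*A^-4 - 10*A^-8 - 10*A^-12 - 5*A^-16 - A^-20
Summing the groups: <K> = -A^16 + A^12 - A^8 + 2*A^4 - 1 + 2*A^-4 - A^-8 + A^-12 - A^-16
Normalise by the writhe: (-A^3)^(-w) = (-A^3)^(0) = 1, so f(A) = 1 * <K> = -A^16 + A^12 - A^8 + 2*A^4 - 1 + 2*A^-4 - A^-8 + A^-12 - A^-16.
Substitute A = t^(-1/4), i.e. A^e → t^(-e/4): V(t) = -t^4 + t^3 - t^2 + 2*t - 1 + 2*t^-1 - t^-2 + t^-3 - t^-4

Answer: -t^4 + t^3 - t^2 + 2*t - 1 + 2*t^-1 - t^-2 + t^-3 - t^-4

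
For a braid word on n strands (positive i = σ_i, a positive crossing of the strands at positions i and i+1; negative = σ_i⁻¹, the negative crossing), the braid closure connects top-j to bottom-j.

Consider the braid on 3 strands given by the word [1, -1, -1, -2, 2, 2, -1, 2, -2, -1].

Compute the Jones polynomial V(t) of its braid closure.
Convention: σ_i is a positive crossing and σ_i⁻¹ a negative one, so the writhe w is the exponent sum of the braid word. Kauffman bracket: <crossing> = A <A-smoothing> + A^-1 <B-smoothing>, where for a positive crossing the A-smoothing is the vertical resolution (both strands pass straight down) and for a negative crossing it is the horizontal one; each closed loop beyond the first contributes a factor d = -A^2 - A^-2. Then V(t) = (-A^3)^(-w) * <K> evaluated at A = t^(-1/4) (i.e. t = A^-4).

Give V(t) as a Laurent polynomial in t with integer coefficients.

The presented braid s1 s1^-1 s1^-1 s2^-1 s2 s2 s1^-1 s2 s2^-1 s1^-1 on 3 strands reduces by inverse Markov moves (closure unchanged at each step):
  Deconjugate: the word is γ·β·γ⁻¹ with γ = s1 (prefix) and γ⁻¹ = s1^-1 (suffix); strip both.
Reduced to β = s1^-1 s1^-1 s2^-1 s2 s2 s1^-1 s2 s2^-1 on 3 strands, 8 crossings.
Compute on β:
First cancel adjacent σ_i σ_i⁻¹ pairs (Reidemeister II — same braid, same closure): s1^-1 s1^-1 s2^-1 s2 s2 s1^-1 s2 s2^-1 → s1^-1 s1^-1 s2 s1^-1.
Braid: s1^-1 s1^-1 s2 s1^-1 on 3 strands, 4 crossings.
Writhe w = (#positive) - (#negative) = 1 - 3 = -2.
Computing the Kauffman bracket via state sum. There are 2^4 = 16 states.
For each crossing: s=0 is the vertical smoothing, s=1 horizontal. Crossing k contributes A^(sign_k * (1 - 2*s_k)); loop factor d = -A^2 - A^-2.
  state 0000: A-exp=-2, loops=3, term = A^-2 * d^2
  state 0001: A-exp=+0, loops=2, term = A^0 * d^1
  state 0010: A-exp=-4, loops=2, term = A^-4 * d^1
  state 0011: A-exp=-2, loops=1, term = A^-2 * d^0
  state 0100: A-exp=+0, loops=2, term = A^0 * d^1
  state 0101: A-exp=+2, loops=3, term = A^2 * d^2
  state 0110: A-exp=-2, loops=1, term = A^-2 * d^0
  state 0111: A-exp=+0, loops=2, term = A^0 * d^1
  state 1000: A-exp=+0, loops=2, term = A^0 * d^1
  state 1001: A-exp=+2, loops=3, term = A^2 * d^2
  state 1010: A-exp=-2, loops=1, term = A^-2 * d^0
  state 1011: A-exp=+0, loops=2, term = A^0 * d^1
  state 1100: A-exp=+2, loops=3, term = A^2 * d^2
  state 1101: A-exp=+4, loops=4, term = A^4 * d^3
  state 1110: A-exp=+0, loops=2, term = A^0 * d^1
  state 1111: A-exp=+2, loops=3, term = A^2 * d^2
Collect the terms by A-exponent (count of states per loop number):
Powers of d = -A^2 - A^-2: d^2 = A^4 + 2 + A^-4; d^3 = -A^6 - 3*A^2 - 3*A^-2 - A^-6.
  A^4 * (d^3) = -A^10 - 3*A^6 - 3*A^2 - A^-2
  A^2 * (4*d^2) = 4*A^6 + 8*A^2 + 4*A^-2
  A^0 * (6*d) = -6*A^2 - 6*A^-2
  A^-2 * (3 + d^2) = A^2 + 5*A^-2 + A^-6
  A^-4 * (d) = -A^-2 - A^-6
Summing the groups: <K> = -A^10 + A^6 + A^-2
Normalise by the writhe: (-A^3)^(-w) = (-A^3)^(2) = A^6, so f(A) = A^6 * <K> = -A^16 + A^12 + A^4.
Substitute A = t^(-1/4), i.e. A^e → t^(-e/4): V(t) = t^-1 + t^-3 - t^-4

Answer: t^-1 + t^-3 - t^-4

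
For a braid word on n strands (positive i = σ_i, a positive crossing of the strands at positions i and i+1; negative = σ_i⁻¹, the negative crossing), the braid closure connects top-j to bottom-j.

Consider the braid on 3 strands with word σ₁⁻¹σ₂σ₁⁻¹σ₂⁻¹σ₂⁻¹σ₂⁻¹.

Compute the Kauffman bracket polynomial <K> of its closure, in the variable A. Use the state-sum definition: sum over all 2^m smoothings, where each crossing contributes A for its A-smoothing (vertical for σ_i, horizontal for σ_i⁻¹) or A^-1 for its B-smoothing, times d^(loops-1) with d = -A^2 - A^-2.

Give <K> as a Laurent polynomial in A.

-A^12 + A^8 - A^4 + 2 - A^-4 + A^-8

Derivation:
Braid: s1^-1 s2 s1^-1 s2^-1 s2^-1 s2^-1 on 3 strands, 6 crossings.
Writhe w = (#positive) - (#negative) = 1 - 5 = -4.
Computing the Kauffman bracket via state sum. There are 2^6 = 64 states.
Smooth each crossing (0=||, 1=⌣⌢); contribution A^(Σ sign_k(1-2s_k)) * d^(L-1).
Tabulate the states by total A-exponent and number of loops L (A-exp: L × count):
  A^6: L=4 ×1
  A^4: L=3 ×6
  A^2: L=2 ×12, L=4 ×3
  A^0: L=1 ×9, L=3 ×10, L=5 ×1
  A^-2: L=2 ×12, L=4 ×3
  A^-4: L=1 ×2, L=3 ×4
  A^-6: L=2 ×1
Each group contributes A^e * Σ count * d^(L-1):
Powers of d = -A^2 - A^-2: d^2 = A^4 + 2 + A^-4; d^3 = -A^6 - 3*A^2 - 3*A^-2 - A^-6; d^4 = A^8 + 4*A^4 + 6 + 4*A^-4 + A^-8.
  A^6 * (d^3) = -A^12 - 3*A^8 - 3*A^4 - 1
  A^4 * (6*d^2) = 6*A^8 + 12*A^4 + 6
  A^2 * (12*d + 3*d^3) = -3*A^8 - 21*A^4 - 21 - 3*A^-4
  A^0 * (9 + 10*d^2 + d^4) = A^8 + 14*A^4 + 35 + 14*A^-4 + A^-8
  A^-2 * (12*d + 3*d^3) = -3*A^4 - 21 - 21*A^-4 - 3*A^-8
  A^-4 * (2 + 4*d^2) = 4 + 10*A^-4 + 4*A^-8
  A^-6 * (d) = -A^-4 - A^-8
Summing the groups: <K> = -A^12 + A^8 - A^4 + 2 - A^-4 + A^-8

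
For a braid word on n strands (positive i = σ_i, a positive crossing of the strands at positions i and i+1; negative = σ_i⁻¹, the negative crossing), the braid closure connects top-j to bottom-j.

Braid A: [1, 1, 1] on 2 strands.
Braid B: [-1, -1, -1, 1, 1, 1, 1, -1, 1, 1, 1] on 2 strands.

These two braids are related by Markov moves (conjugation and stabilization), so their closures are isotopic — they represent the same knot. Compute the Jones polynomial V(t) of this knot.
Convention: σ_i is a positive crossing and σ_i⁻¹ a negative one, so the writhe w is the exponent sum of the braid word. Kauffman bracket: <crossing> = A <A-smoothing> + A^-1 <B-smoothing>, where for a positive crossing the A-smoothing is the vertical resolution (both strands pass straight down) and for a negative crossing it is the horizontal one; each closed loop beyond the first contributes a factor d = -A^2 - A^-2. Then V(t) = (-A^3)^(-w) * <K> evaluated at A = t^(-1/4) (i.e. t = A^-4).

-t^4 + t^3 + t

Derivation:
Markov-equivalent braids have isotopic closures, hence identical knot invariants. Strip the Markov moves from each word to reach a common short braid β, then compute V(t) once on β.
Braid A: s1 s1 s1 on 2 strands has no conjugating prefix/suffix or stabilization to strip; take β = s1 s1 s1.
Braid B: s1^-1 s1^-1 s1^-1 s1 s1 s1 s1 s1^-1 s1 s1 s1 on 2 strands reduces by inverse Markov moves (closure unchanged at each step):
  Deconjugate: the word is γ·β·γ⁻¹ with γ = s1^-1 s1^-1 (prefix) and γ⁻¹ = s1 s1 (suffix); strip both.
  Deconjugate: the word is γ·β·γ⁻¹ with γ = s1^-1 s1 (prefix) and γ⁻¹ = s1^-1 s1 (suffix); strip both.
Reduced to β = s1 s1 s1 on 2 strands, 3 crossings.
Both give the same β = s1 s1 s1 on 2 strands, so one state sum suffices:
Braid: s1 s1 s1 on 2 strands, 3 crossings.
Writhe w = (#positive) - (#negative) = 3 - 0 = 3.
Computing the Kauffman bracket via state sum. There are 2^3 = 8 states.
Each crossing splits two ways (0=vertical, 1=horizontal). The state's weight is A^(#A-smoothings - #B-smoothings) * d^(loops - 1).
  state 000: A-exp=+3, loops=2, term = A^3 * d^1
  state 001: A-exp=+1, loops=1, term = A^1 * d^0
  state 010: A-exp=+1, loops=1, term = A^1 * d^0
  state 011: A-exp=-1, loops=2, term = A^-1 * d^1
  state 100: A-exp=+1, loops=1, term = A^1 * d^0
  state 101: A-exp=-1, loops=2, term = A^-1 * d^1
  state 110: A-exp=-1, loops=2, term = A^-1 * d^1
  state 111: A-exp=-3, loops=3, term = A^-3 * d^2
Collect the terms by A-exponent (count of states per loop number):
Powers of d = -A^2 - A^-2: d^2 = A^4 + 2 + A^-4.
  A^3 * (d) = -A^5 - A
  A^1 * (3) = 3*A
  A^-1 * (3*d) = -3*A - 3*A^-3
  A^-3 * (d^2) = A + 2*A^-3 + A^-7
Summing the groups: <K> = -A^5 - A^-3 + A^-7
Normalise by the writhe: (-A^3)^(-w) = (-A^3)^(-3) = -A^-9, so f(A) = -A^-9 * <K> = A^-4 + A^-12 - A^-16.
Substitute A = t^(-1/4), i.e. A^e → t^(-e/4): V(t) = -t^4 + t^3 + t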